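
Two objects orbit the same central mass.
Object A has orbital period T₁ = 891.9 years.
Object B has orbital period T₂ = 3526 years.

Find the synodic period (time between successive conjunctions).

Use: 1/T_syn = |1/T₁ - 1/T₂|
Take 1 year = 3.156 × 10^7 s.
T₁ = 891.9 years = 2.81484 × 10^10 s
T₂ = 3526 years = 1.11281 × 10^11 s
1/T₁ = 3.5526 × 10^-11 s⁻¹
1/T₂ = 8.9863 × 10^-12 s⁻¹
|1/T₁ − 1/T₂| = 2.65397 × 10^-11 s⁻¹
T_syn = 1 / |1/T₁ − 1/T₂| = 3.76793 × 10^10 s ≈ 1194 years

Final answer: T_syn = 1194 years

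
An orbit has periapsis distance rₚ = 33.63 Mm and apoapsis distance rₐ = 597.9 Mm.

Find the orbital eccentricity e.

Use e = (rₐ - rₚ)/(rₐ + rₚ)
rₚ = 33.63 Mm = 3.363 × 10^7 m
rₐ = 597.9 Mm = 5.979 × 10^8 m
rₐ − rₚ = 5.6427 × 10^8 m
rₐ + rₚ = 6.3153 × 10^8 m
e = (rₐ − rₚ)/(rₐ + rₚ) = 0.893497

Final answer: e = 0.8935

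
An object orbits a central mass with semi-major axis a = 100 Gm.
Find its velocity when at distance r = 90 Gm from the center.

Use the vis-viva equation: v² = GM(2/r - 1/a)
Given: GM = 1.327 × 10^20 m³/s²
a = 100 Gm = 1 × 10^11 m
r = 90 Gm = 9 × 10^10 m
GM = 1.327 × 10^20 m³/s²
2/r − 1/a = 2.22222 × 10^-11 − 1 × 10^-11 = 1.22222 × 10^-11 m⁻¹
v² = GM (2/r − 1/a) = 1.62189 × 10^9 m²/s²
v = 40272.7 m/s ≈ 40.27 km/s

Final answer: 40.27 km/s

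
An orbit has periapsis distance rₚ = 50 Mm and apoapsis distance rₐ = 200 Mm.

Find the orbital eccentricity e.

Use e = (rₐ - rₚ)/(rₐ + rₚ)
rₚ = 50 Mm = 5 × 10^7 m
rₐ = 200 Mm = 2 × 10^8 m
rₐ − rₚ = 1.5 × 10^8 m
rₐ + rₚ = 2.5 × 10^8 m
e = (rₐ − rₚ)/(rₐ + rₚ) = 0.6

Final answer: e = 0.6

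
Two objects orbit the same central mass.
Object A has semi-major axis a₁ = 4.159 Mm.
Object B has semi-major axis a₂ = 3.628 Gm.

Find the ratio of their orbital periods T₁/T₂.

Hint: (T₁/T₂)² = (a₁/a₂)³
a₁ = 4.159 Mm = 4.159 × 10^6 m
a₂ = 3.628 Gm = 3.628 × 10^9 m
a₁/a₂ = 0.00114636
T₁/T₂ = (a₁/a₂)^(3/2) = (0.00114636)^1.5 = 3.88135 × 10^-5

Final answer: T₁/T₂ = 3.881 × 10^-5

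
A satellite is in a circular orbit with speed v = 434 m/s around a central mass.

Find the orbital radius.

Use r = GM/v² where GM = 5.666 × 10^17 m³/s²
v = 434 m/s
GM = 5.666 × 10^17 m³/s²
v² = 188356 m²/s²
r = GM/v² = (5.666 × 10^17) / 188356 = 3.00813 × 10^12 m ≈ 3.008 × 10^12 m

Final answer: 3.008 × 10^12 m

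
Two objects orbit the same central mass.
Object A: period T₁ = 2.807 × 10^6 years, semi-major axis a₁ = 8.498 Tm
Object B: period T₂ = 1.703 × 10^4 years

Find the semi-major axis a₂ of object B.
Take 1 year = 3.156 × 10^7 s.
T₁ = 2.807 × 10^6 years = 8.85889 × 10^13 s
T₂ = 1.703 × 10^4 years = 5.37467 × 10^11 s
a₁ = 8.498 Tm = 8.498 × 10^12 m
Kepler's third law: (T₂/T₁)² = (a₂/a₁)³  ⇒  a₂ = a₁ (T₂/T₁)^(2/3)
T₂/T₁ = 0.00606698
(T₂/T₁)^(2/3) = 0.0332645
a₂ = 8.498 × 10^12 m × 0.0332645 = 2.82682 × 10^11 m ≈ 282.7 Gm

Final answer: a₂ = 282.7 Gm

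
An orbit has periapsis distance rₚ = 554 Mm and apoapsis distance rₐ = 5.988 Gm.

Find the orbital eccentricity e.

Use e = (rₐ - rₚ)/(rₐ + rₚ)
rₚ = 554 Mm = 5.54 × 10^8 m
rₐ = 5.988 Gm = 5.988 × 10^9 m
rₐ − rₚ = 5.434 × 10^9 m
rₐ + rₚ = 6.542 × 10^9 m
e = (rₐ − rₚ)/(rₐ + rₚ) = 0.830633

Final answer: e = 0.8306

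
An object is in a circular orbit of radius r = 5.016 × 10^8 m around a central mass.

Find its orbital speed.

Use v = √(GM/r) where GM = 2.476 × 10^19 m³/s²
r = 5.016 × 10^8 m
GM = 2.476 × 10^19 m³/s²
GM/r = (2.476 × 10^19) / (5.016 × 10^8) = 4.9362 × 10^10 m²/s²
v = √(GM/r) = 222176 m/s ≈ 222.2 km/s

Final answer: 222.2 km/s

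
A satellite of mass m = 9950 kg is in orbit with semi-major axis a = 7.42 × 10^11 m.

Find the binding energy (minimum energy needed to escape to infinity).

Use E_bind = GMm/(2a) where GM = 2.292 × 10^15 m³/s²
a = 7.42 × 10^11 m
GM = 2.292 × 10^15 m³/s²
m = 9950 kg
GMm = 2.292 × 10^15 × 9950 = 2.28054 × 10^19 m³·kg/s²
2a = 1.484 × 10^12 m
E_bind = GMm/(2a) = 1.53675 × 10^7 J ≈ 15.37 MJ

Final answer: 15.37 MJ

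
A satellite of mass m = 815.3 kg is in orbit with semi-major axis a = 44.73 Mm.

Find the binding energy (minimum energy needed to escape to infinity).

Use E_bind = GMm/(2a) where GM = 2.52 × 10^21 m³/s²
a = 44.73 Mm = 4.473 × 10^7 m
GM = 2.52 × 10^21 m³/s²
m = 815.3 kg
GMm = 2.52 × 10^21 × 815.3 = 2.05456 × 10^24 m³·kg/s²
2a = 8.946 × 10^7 m
E_bind = GMm/(2a) = 2.29662 × 10^16 J ≈ 22.97 PJ

Final answer: 22.97 PJ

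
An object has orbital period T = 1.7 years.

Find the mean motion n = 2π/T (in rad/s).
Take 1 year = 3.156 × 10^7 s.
T = 1.7 years = 5.3652 × 10^7 s
n = 2π / (5.3652 × 10^7 s) = 1.1711 × 10^-7 rad/s ≈ 1.171 × 10^-7 rad/s

Final answer: n = 1.171 × 10^-7 rad/s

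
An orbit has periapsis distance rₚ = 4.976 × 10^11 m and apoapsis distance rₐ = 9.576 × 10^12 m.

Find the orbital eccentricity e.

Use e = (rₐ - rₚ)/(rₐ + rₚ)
rₚ = 4.976 × 10^11 m
rₐ = 9.576 × 10^12 m
rₐ − rₚ = 9.0784 × 10^12 m
rₐ + rₚ = 1.00736 × 10^13 m
e = (rₐ − rₚ)/(rₐ + rₚ) = 0.901207

Final answer: e = 0.9012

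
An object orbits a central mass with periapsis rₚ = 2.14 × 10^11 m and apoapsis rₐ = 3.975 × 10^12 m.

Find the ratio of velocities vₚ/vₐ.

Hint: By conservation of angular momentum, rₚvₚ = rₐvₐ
rₚ = 2.14 × 10^11 m
rₐ = 3.975 × 10^12 m
rₚvₚ = rₐvₐ  ⇒  vₚ/vₐ = rₐ/rₚ
vₚ/vₐ = (3.975 × 10^12) / (2.14 × 10^11) = 18.5748

Final answer: vₚ/vₐ = 18.57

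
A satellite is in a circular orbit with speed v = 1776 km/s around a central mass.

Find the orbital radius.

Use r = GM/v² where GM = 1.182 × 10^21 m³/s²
v = 1776 km/s = 1.776 × 10^6 m/s
GM = 1.182 × 10^21 m³/s²
v² = 3.15418 × 10^12 m²/s²
r = GM/v² = (1.182 × 10^21) / (3.15418 × 10^12) = 3.74741 × 10^8 m ≈ 374.7 Mm

Final answer: 374.7 Mm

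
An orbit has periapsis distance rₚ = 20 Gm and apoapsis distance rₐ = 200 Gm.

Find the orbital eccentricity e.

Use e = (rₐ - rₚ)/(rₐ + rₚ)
rₚ = 20 Gm = 2 × 10^10 m
rₐ = 200 Gm = 2 × 10^11 m
rₐ − rₚ = 1.8 × 10^11 m
rₐ + rₚ = 2.2 × 10^11 m
e = (rₐ − rₚ)/(rₐ + rₚ) = 0.818182

Final answer: e = 0.8182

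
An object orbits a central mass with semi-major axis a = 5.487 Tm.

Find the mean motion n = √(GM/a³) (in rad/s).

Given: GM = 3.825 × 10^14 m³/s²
a = 5.487 Tm = 5.487 × 10^12 m
GM = 3.825 × 10^14 m³/s²
a³ = 1.65198 × 10^38 m³
GM/a³ = (3.825 × 10^14) / (1.65198 × 10^38) = 2.3154 × 10^-24 s⁻²
n = √(GM/a³) = 1.52164 × 10^-12 rad/s ≈ 1.522 × 10^-12 rad/s

Final answer: n = 1.522 × 10^-12 rad/s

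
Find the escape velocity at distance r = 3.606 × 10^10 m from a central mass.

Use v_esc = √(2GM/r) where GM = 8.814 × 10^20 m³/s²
r = 3.606 × 10^10 m
GM = 8.814 × 10^20 m³/s²
2GM/r = 2 × (8.814 × 10^20) / (3.606 × 10^10) = 4.88852 × 10^10 m²/s²
v_esc = √(2GM/r) = 221100 m/s ≈ 221.1 km/s

Final answer: 221.1 km/s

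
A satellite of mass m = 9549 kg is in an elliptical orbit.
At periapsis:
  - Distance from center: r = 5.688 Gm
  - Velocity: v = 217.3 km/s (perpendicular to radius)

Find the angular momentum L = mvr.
r = 5.688 Gm = 5.688 × 10^9 m
v = 217.3 km/s = 217300 m/s
vr = 217300 × 5.688 × 10^9 = 1.236 × 10^15 m²/s
L = m × vr = 9549 × 1.236 × 10^15 = 1.18026 × 10^19 kg·m²/s ≈ 1.18 × 10^19 kg·m²/s

Final answer: L = 1.18 × 10^19 kg·m²/s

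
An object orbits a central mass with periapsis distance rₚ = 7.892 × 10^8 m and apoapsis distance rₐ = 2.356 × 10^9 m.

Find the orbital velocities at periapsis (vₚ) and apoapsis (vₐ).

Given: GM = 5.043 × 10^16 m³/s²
rₚ = 7.892 × 10^8 m
rₐ = 2.356 × 10^9 m
GM = 5.043 × 10^16 m³/s²
a = (rₚ + rₐ)/2 = 1.5726 × 10^9 m
Vis-viva: v² = GM (2/r − 1/a)
vₚ² = 5.043 × 10^16 × (2.53421 × 10^-9 − 6.3589 × 10^-10) = 9.57324 × 10^7 m²/s²
vₚ = 9784.29 m/s ≈ 9.784 km/s
vₐ² = 5.043 × 10^16 × (8.48896 × 10^-10 − 6.3589 × 10^-10) = 1.07419 × 10^7 m²/s²
vₐ = 3277.49 m/s ≈ 3.277 km/s

Final answer: vₚ = 9.784 km/s, vₐ = 3.277 km/s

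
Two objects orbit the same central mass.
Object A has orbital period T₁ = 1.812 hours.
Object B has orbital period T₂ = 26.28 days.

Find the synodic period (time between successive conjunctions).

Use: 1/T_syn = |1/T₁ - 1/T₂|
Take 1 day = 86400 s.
T₁ = 1.812 hours = 6523.2 s
T₂ = 26.28 days = 2.27059 × 10^6 s
1/T₁ = 0.000153299 s⁻¹
1/T₂ = 4.40414 × 10^-7 s⁻¹
|1/T₁ − 1/T₂| = 0.000152859 s⁻¹
T_syn = 1 / |1/T₁ − 1/T₂| = 6541.99 s ≈ 1.817 hours

Final answer: T_syn = 1.817 hours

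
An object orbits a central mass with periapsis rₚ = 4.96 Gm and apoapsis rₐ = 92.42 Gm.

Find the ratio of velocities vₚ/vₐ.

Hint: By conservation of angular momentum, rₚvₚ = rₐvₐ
rₚ = 4.96 Gm = 4.96 × 10^9 m
rₐ = 92.42 Gm = 9.242 × 10^10 m
rₚvₚ = rₐvₐ  ⇒  vₚ/vₐ = rₐ/rₚ
vₚ/vₐ = (9.242 × 10^10) / (4.96 × 10^9) = 18.6331

Final answer: vₚ/vₐ = 18.63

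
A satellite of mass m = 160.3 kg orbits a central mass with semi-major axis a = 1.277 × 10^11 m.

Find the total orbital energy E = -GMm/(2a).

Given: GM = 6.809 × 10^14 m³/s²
a = 1.277 × 10^11 m
GM = 6.809 × 10^14 m³/s²
2a = 2.554 × 10^11 m
GMm = 6.809 × 10^14 × 160.3 = 1.09148 × 10^17 m³·kg/s²
E = −GMm/(2a) = -427362 J ≈ -427.4 kJ

Final answer: -427.4 kJ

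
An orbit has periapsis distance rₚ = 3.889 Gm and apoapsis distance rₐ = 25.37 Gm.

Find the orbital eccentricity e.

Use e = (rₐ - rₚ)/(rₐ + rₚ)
rₚ = 3.889 Gm = 3.889 × 10^9 m
rₐ = 25.37 Gm = 2.537 × 10^10 m
rₐ − rₚ = 2.1481 × 10^10 m
rₐ + rₚ = 2.9259 × 10^10 m
e = (rₐ − rₚ)/(rₐ + rₚ) = 0.734167

Final answer: e = 0.7342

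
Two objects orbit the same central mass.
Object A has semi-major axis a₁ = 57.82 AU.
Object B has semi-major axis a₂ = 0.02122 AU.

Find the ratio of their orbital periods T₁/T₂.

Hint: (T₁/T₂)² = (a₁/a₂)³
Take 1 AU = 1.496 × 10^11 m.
a₁ = 57.82 AU = 8.64987 × 10^12 m
a₂ = 0.02122 AU = 3.17451 × 10^9 m
a₁/a₂ = 2724.79
T₁/T₂ = (a₁/a₂)^(3/2) = (2724.79)^1.5 = 142233

Final answer: T₁/T₂ = 1.422 × 10^5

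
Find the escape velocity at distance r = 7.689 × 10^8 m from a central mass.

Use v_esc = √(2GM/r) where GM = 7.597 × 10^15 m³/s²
r = 7.689 × 10^8 m
GM = 7.597 × 10^15 m³/s²
2GM/r = 2 × (7.597 × 10^15) / (7.689 × 10^8) = 1.97607 × 10^7 m²/s²
v_esc = √(2GM/r) = 4445.3 m/s ≈ 4.445 km/s

Final answer: 4.445 km/s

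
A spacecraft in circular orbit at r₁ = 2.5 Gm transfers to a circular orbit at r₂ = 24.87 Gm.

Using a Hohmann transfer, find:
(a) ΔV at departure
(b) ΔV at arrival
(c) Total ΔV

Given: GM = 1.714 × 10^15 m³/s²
r₁ = 2.5 Gm = 2.5 × 10^9 m
r₂ = 24.87 Gm = 2.487 × 10^10 m
GM = 1.714 × 10^15 m³/s²
Transfer ellipse: a_t = (r₁ + r₂)/2 = 1.3685 × 10^10 m
Circular speed at r₁: v₁ = √(GM/r₁) = 828.01 m/s
Transfer speed at r₁ (periapsis): v₁ₜ = √(GM(2/r₁ − 1/a_t)) = 1116.22 m/s
(a) ΔV₁ = v₁ₜ − v₁ = 288.213 m/s ≈ 288.2 m/s
Circular speed at r₂: v₂ = √(GM/r₂) = 262.523 m/s
Transfer speed at r₂ (apoapsis): v₂ₜ = √(GM(2/r₂ − 1/a_t)) = 112.206 m/s
(b) ΔV₂ = v₂ − v₂ₜ = 150.317 m/s ≈ 150.3 m/s
(c) ΔV_total = ΔV₁ + ΔV₂ = 438.53 m/s ≈ 438.5 m/s

Final answer:
(a) ΔV₁ = 288.2 m/s
(b) ΔV₂ = 150.3 m/s
(c) ΔV_total = 438.5 m/s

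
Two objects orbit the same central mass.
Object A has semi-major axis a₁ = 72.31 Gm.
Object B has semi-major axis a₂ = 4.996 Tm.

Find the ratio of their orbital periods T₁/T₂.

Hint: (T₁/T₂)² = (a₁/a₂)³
a₁ = 72.31 Gm = 7.231 × 10^10 m
a₂ = 4.996 Tm = 4.996 × 10^12 m
a₁/a₂ = 0.0144736
T₁/T₂ = (a₁/a₂)^(3/2) = (0.0144736)^1.5 = 0.00174126

Final answer: T₁/T₂ = 0.001741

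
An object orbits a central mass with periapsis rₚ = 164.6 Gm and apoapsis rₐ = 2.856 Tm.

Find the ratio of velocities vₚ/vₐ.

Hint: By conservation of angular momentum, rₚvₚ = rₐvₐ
rₚ = 164.6 Gm = 1.646 × 10^11 m
rₐ = 2.856 Tm = 2.856 × 10^12 m
rₚvₚ = rₐvₐ  ⇒  vₚ/vₐ = rₐ/rₚ
vₚ/vₐ = (2.856 × 10^12) / (1.646 × 10^11) = 17.3512

Final answer: vₚ/vₐ = 17.35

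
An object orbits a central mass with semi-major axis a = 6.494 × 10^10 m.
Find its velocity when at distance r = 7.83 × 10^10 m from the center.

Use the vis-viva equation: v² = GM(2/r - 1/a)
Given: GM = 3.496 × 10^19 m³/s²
a = 6.494 × 10^10 m
r = 7.83 × 10^10 m
GM = 3.496 × 10^19 m³/s²
2/r − 1/a = 2.55428 × 10^-11 − 1.53988 × 10^-11 = 1.0144 × 10^-11 m⁻¹
v² = GM (2/r − 1/a) = 3.54633 × 10^8 m²/s²
v = 18831.7 m/s ≈ 18.83 km/s

Final answer: 18.83 km/s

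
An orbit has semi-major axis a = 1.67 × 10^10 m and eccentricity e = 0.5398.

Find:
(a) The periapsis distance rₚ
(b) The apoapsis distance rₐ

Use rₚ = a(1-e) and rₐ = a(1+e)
a = 1.67 × 10^10 m
e = 0.5398:  1 − e = 0.4602,  1 + e = 1.5398
(a) rₚ = a(1 − e) = 1.67 × 10^10 m × 0.4602 = 7.68534 × 10^9 m ≈ 7.685 × 10^9 m
(b) rₐ = a(1 + e) = 1.67 × 10^10 m × 1.5398 = 2.57147 × 10^10 m ≈ 2.571 × 10^10 m

Final answer:
(a) rₚ = 7.685 × 10^9 m
(b) rₐ = 2.571 × 10^10 m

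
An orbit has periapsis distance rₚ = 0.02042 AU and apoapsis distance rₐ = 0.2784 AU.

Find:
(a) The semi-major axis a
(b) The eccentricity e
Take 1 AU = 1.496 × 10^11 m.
rₚ = 0.02042 AU = 3.05483 × 10^9 m
rₐ = 0.2784 AU = 4.16486 × 10^10 m
(a) a = (rₚ + rₐ)/2 = 2.23517 × 10^10 m ≈ 0.1494 AU
(b) e = (rₐ − rₚ)/(rₐ + rₚ) = (3.85938 × 10^10) / (4.47035 × 10^10) = 0.863329

Final answer:
(a) a = 0.1494 AU
(b) e = 0.8633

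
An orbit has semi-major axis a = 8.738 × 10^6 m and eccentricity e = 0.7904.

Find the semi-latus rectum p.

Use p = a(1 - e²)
a = 8.738 × 10^6 m
e = 0.7904,  e² = 0.624732,  1 − e² = 0.375268
p = a(1 − e²) = 8.738 × 10^6 m × 0.375268 = 3.27909 × 10^6 m ≈ 3.279 × 10^6 m

Final answer: p = 3.279 × 10^6 m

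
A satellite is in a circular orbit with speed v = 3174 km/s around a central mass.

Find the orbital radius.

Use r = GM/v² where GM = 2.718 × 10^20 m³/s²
v = 3174 km/s = 3.174 × 10^6 m/s
GM = 2.718 × 10^20 m³/s²
v² = 1.00743 × 10^13 m²/s²
r = GM/v² = (2.718 × 10^20) / (1.00743 × 10^13) = 2.69796 × 10^7 m ≈ 26.98 Mm

Final answer: 26.98 Mm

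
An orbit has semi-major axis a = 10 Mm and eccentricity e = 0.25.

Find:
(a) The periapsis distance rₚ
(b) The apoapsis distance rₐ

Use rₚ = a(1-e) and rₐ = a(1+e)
a = 10 Mm = 1 × 10^7 m
e = 0.25:  1 − e = 0.75,  1 + e = 1.25
(a) rₚ = a(1 − e) = 1 × 10^7 m × 0.75 = 7.5 × 10^6 m ≈ 7.5 Mm
(b) rₐ = a(1 + e) = 1 × 10^7 m × 1.25 = 1.25 × 10^7 m ≈ 12.5 Mm

Final answer:
(a) rₚ = 7.5 Mm
(b) rₐ = 12.5 Mm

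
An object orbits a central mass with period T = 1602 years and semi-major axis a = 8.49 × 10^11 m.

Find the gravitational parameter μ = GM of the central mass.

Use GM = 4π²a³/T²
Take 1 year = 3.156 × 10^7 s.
T = 1602 years = 5.05591 × 10^10 s
a = 8.49 × 10^11 m
a³ = 6.1196 × 10^35 m³
T² = 2.55622 × 10^21 s²
GM = 4π² × (6.1196 × 10^35) / (2.55622 × 10^21) = 9.45113 × 10^15 m³/s²
GM ≈ 9.451 × 10^15 m³/s²

Final answer: GM = 9.451 × 10^15 m³/s²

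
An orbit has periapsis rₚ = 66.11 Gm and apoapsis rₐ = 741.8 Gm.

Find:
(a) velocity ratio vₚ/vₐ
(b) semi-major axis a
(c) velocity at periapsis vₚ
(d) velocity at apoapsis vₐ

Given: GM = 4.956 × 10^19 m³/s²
rₚ = 66.11 Gm = 6.611 × 10^10 m
rₐ = 741.8 Gm = 7.418 × 10^11 m
GM = 4.956 × 10^19 m³/s²
a = (rₚ + rₐ)/2 = 4.03955 × 10^11 m
e = (rₐ − rₚ)/(rₐ + rₚ) = (6.7569 × 10^11) / (8.0791 × 10^11) = 0.836343
(a) vₚ/vₐ = rₐ/rₚ (angular momentum) = (7.418 × 10^11) / (6.611 × 10^10) = 11.2207 ≈ 11.22
(b) a = 4.03955 × 10^11 m ≈ 404 Gm
(c) vₚ² = GM (2/rₚ − 1/a) = 4.956 × 10^19 × (3.02526 × 10^-11 − 2.47552 × 10^-12) = 1.37663 × 10^9 m²/s²;  vₚ = 37103 m/s ≈ 37.1 km/s
(d) vₐ² = GM (2/rₐ − 1/a) = 4.956 × 10^19 × (2.69614 × 10^-12 − 2.47552 × 10^-12) = 1.0934 × 10^7 m²/s²;  vₐ = 3306.66 m/s ≈ 3.307 km/s

Final answer:
(a) velocity ratio vₚ/vₐ = 11.22
(b) semi-major axis a = 404 Gm
(c) velocity at periapsis vₚ = 37.1 km/s
(d) velocity at apoapsis vₐ = 3.307 km/s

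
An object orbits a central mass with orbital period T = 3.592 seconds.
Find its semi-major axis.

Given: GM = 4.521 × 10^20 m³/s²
T = 3.592 seconds
GM = 4.521 × 10^20 m³/s²
Kepler's third law: a³ = GM T² / (4π²)
T² = 12.9025 s²
a³ = (4.521 × 10^20) × 12.9025 / (4π²) = 1.47757 × 10^20 m³
a = (a³)^(1/3) = 5.28667 × 10^6 m ≈ 5.287 Mm

Final answer: 5.287 Mm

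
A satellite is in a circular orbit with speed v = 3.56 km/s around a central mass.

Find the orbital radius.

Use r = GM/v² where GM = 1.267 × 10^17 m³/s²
v = 3.56 km/s = 3560 m/s
GM = 1.267 × 10^17 m³/s²
v² = 1.26736 × 10^7 m²/s²
r = GM/v² = (1.267 × 10^17) / (1.26736 × 10^7) = 9.99716 × 10^9 m ≈ 9.997 Gm

Final answer: 9.997 Gm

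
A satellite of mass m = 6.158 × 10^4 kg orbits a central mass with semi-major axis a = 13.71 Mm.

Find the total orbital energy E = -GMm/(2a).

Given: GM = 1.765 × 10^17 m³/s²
a = 13.71 Mm = 1.371 × 10^7 m
GM = 1.765 × 10^17 m³/s²
2a = 2.742 × 10^7 m
GMm = 1.765 × 10^17 × 61580 = 1.08689 × 10^22 m³·kg/s²
E = −GMm/(2a) = -3.96385 × 10^14 J ≈ -396.4 TJ

Final answer: -396.4 TJ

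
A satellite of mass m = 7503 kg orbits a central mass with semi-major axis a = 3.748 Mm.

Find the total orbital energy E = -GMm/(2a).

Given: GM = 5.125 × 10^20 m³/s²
a = 3.748 Mm = 3.748 × 10^6 m
GM = 5.125 × 10^20 m³/s²
2a = 7.496 × 10^6 m
GMm = 5.125 × 10^20 × 7503 = 3.84529 × 10^24 m³·kg/s²
E = −GMm/(2a) = -5.12979 × 10^17 J ≈ -513 PJ

Final answer: -513 PJ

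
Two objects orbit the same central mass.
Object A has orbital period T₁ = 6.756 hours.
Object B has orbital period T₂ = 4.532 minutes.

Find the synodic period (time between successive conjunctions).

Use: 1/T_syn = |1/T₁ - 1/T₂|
T₁ = 6.756 hours = 24321.6 s
T₂ = 4.532 minutes = 271.92 s
1/T₁ = 4.11157 × 10^-5 s⁻¹
1/T₂ = 0.00367755 s⁻¹
|1/T₁ − 1/T₂| = 0.00363644 s⁻¹
T_syn = 1 / |1/T₁ − 1/T₂| = 274.994 s ≈ 4.583 minutes

Final answer: T_syn = 4.583 minutes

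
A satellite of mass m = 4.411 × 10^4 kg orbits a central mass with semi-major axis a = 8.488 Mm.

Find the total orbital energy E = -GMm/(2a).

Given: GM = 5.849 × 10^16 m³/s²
a = 8.488 Mm = 8.488 × 10^6 m
GM = 5.849 × 10^16 m³/s²
2a = 1.6976 × 10^7 m
GMm = 5.849 × 10^16 × 44110 = 2.57999 × 10^21 m³·kg/s²
E = −GMm/(2a) = -1.51979 × 10^14 J ≈ -152 TJ

Final answer: -152 TJ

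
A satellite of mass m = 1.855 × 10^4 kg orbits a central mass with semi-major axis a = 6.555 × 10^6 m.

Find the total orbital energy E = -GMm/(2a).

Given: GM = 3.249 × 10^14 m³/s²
a = 6.555 × 10^6 m
GM = 3.249 × 10^14 m³/s²
2a = 1.311 × 10^7 m
GMm = 3.249 × 10^14 × 18550 = 6.0269 × 10^18 m³·kg/s²
E = −GMm/(2a) = -4.59717 × 10^11 J ≈ -459.7 GJ

Final answer: -459.7 GJ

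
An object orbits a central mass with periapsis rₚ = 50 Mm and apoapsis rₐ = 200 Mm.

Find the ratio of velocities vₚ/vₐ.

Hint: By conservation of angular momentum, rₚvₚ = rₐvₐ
rₚ = 50 Mm = 5 × 10^7 m
rₐ = 200 Mm = 2 × 10^8 m
rₚvₚ = rₐvₐ  ⇒  vₚ/vₐ = rₐ/rₚ
vₚ/vₐ = (2 × 10^8) / (5 × 10^7) = 4

Final answer: vₚ/vₐ = 4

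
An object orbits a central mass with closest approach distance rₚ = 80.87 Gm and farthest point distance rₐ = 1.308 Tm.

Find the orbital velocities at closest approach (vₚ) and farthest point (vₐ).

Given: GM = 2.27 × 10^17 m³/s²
rₚ = 80.87 Gm = 8.087 × 10^10 m
rₐ = 1.308 Tm = 1.308 × 10^12 m
GM = 2.27 × 10^17 m³/s²
a = (rₚ + rₐ)/2 = 6.94435 × 10^11 m
Vis-viva: v² = GM (2/r − 1/a)
vₚ² = 2.27 × 10^17 × (2.4731 × 10^-11 − 1.44002 × 10^-12) = 5.28706 × 10^6 m²/s²
vₚ = 2299.36 m/s ≈ 2.299 km/s
vₐ² = 2.27 × 10^17 × (1.52905 × 10^-12 − 1.44002 × 10^-12) = 20210.4 m²/s²
vₐ = 142.163 m/s ≈ 142.2 m/s

Final answer: vₚ = 2.299 km/s, vₐ = 142.2 m/s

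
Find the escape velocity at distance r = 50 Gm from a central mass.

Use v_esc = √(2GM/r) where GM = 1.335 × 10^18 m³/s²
r = 50 Gm = 5 × 10^10 m
GM = 1.335 × 10^18 m³/s²
2GM/r = 2 × (1.335 × 10^18) / (5 × 10^10) = 5.34 × 10^7 m²/s²
v_esc = √(2GM/r) = 7307.53 m/s ≈ 7.308 km/s

Final answer: 7.308 km/s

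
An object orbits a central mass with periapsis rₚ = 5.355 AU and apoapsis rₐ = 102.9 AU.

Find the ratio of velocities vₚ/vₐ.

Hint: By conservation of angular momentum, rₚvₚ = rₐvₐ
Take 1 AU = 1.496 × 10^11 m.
rₚ = 5.355 AU = 8.01108 × 10^11 m
rₐ = 102.9 AU = 1.53938 × 10^13 m
rₚvₚ = rₐvₐ  ⇒  vₚ/vₐ = rₐ/rₚ
vₚ/vₐ = (1.53938 × 10^13) / (8.01108 × 10^11) = 19.2157

Final answer: vₚ/vₐ = 19.22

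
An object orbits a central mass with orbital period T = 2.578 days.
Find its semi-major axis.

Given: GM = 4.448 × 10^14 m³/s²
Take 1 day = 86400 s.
T = 2.578 days = 222739 s
GM = 4.448 × 10^14 m³/s²
Kepler's third law: a³ = GM T² / (4π²)
T² = 4.96128 × 10^10 s²
a³ = (4.448 × 10^14) × (4.96128 × 10^10) / (4π²) = 5.58983 × 10^23 m³
a = (a³)^(1/3) = 8.23758 × 10^7 m ≈ 82.38 Mm

Final answer: 82.38 Mm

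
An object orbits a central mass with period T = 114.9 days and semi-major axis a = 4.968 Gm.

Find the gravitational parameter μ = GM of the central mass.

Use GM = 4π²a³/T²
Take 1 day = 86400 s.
T = 114.9 days = 9.92736 × 10^6 s
a = 4.968 Gm = 4.968 × 10^9 m
a³ = 1.22615 × 10^29 m³
T² = 9.85525 × 10^13 s²
GM = 4π² × (1.22615 × 10^29) / (9.85525 × 10^13) = 4.91176 × 10^16 m³/s²
GM ≈ 4.912 × 10^16 m³/s²

Final answer: GM = 4.912 × 10^16 m³/s²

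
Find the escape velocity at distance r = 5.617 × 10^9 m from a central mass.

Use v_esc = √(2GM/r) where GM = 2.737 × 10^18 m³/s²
r = 5.617 × 10^9 m
GM = 2.737 × 10^18 m³/s²
2GM/r = 2 × (2.737 × 10^18) / (5.617 × 10^9) = 9.74542 × 10^8 m²/s²
v_esc = √(2GM/r) = 31217.6 m/s ≈ 31.22 km/s

Final answer: 31.22 km/s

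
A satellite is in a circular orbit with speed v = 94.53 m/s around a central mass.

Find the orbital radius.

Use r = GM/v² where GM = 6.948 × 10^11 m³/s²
v = 94.53 m/s
GM = 6.948 × 10^11 m³/s²
v² = 8935.92 m²/s²
r = GM/v² = (6.948 × 10^11) / 8935.92 = 7.77536 × 10^7 m ≈ 77.75 Mm

Final answer: 77.75 Mm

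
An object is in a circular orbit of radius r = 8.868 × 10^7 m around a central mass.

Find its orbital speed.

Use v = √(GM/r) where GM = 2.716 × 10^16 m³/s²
r = 8.868 × 10^7 m
GM = 2.716 × 10^16 m³/s²
GM/r = (2.716 × 10^16) / (8.868 × 10^7) = 3.0627 × 10^8 m²/s²
v = √(GM/r) = 17500.6 m/s ≈ 17.5 km/s

Final answer: 17.5 km/s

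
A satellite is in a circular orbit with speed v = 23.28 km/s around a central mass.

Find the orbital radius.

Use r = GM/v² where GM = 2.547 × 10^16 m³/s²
v = 23.28 km/s = 23280 m/s
GM = 2.547 × 10^16 m³/s²
v² = 5.41958 × 10^8 m²/s²
r = GM/v² = (2.547 × 10^16) / (5.41958 × 10^8) = 4.69962 × 10^7 m ≈ 47 Mm

Final answer: 47 Mm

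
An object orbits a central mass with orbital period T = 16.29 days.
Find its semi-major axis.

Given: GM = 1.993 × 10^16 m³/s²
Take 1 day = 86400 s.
T = 16.29 days = 1.40746 × 10^6 s
GM = 1.993 × 10^16 m³/s²
Kepler's third law: a³ = GM T² / (4π²)
T² = 1.98093 × 10^12 s²
a³ = (1.993 × 10^16) × (1.98093 × 10^12) / (4π²) = 1.00004 × 10^27 m³
a = (a³)^(1/3) = 1.00001 × 10^9 m ≈ 1 Gm

Final answer: 1 Gm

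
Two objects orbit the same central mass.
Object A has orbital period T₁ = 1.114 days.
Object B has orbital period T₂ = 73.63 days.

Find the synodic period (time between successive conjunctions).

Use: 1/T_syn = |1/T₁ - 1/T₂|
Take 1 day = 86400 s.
T₁ = 1.114 days = 96249.6 s
T₂ = 73.63 days = 6.36163 × 10^6 s
1/T₁ = 1.03897 × 10^-5 s⁻¹
1/T₂ = 1.57192 × 10^-7 s⁻¹
|1/T₁ − 1/T₂| = 1.02325 × 10^-5 s⁻¹
T_syn = 1 / |1/T₁ − 1/T₂| = 97728.2 s ≈ 1.131 days

Final answer: T_syn = 1.131 days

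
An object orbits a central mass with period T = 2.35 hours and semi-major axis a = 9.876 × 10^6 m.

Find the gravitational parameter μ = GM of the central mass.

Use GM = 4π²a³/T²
T = 2.35 hours = 8460 s
a = 9.876 × 10^6 m
a³ = 9.63259 × 10^20 m³
T² = 7.15716 × 10^7 s²
GM = 4π² × (9.63259 × 10^20) / (7.15716 × 10^7) = 5.31327 × 10^14 m³/s²
GM ≈ 5.313 × 10^14 m³/s²

Final answer: GM = 5.313 × 10^14 m³/s²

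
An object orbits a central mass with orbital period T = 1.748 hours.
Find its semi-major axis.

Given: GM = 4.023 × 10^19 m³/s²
T = 1.748 hours = 6292.8 s
GM = 4.023 × 10^19 m³/s²
Kepler's third law: a³ = GM T² / (4π²)
T² = 3.95993 × 10^7 s²
a³ = (4.023 × 10^19) × (3.95993 × 10^7) / (4π²) = 4.03532 × 10^25 m³
a = (a³)^(1/3) = 3.42999 × 10^8 m ≈ 343 Mm

Final answer: 343 Mm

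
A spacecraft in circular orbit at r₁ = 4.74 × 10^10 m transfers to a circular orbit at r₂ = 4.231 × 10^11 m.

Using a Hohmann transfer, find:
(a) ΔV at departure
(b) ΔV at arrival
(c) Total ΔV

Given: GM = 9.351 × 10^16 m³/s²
r₁ = 4.74 × 10^10 m
r₂ = 4.231 × 10^11 m
GM = 9.351 × 10^16 m³/s²
Transfer ellipse: a_t = (r₁ + r₂)/2 = 2.3525 × 10^11 m
Circular speed at r₁: v₁ = √(GM/r₁) = 1404.56 m/s
Transfer speed at r₁ (periapsis): v₁ₜ = √(GM(2/r₁ − 1/a_t)) = 1883.63 m/s
(a) ΔV₁ = v₁ₜ − v₁ = 479.076 m/s ≈ 479.1 m/s
Circular speed at r₂: v₂ = √(GM/r₂) = 470.119 m/s
Transfer speed at r₂ (apoapsis): v₂ₜ = √(GM(2/r₂ − 1/a_t)) = 211.024 m/s
(b) ΔV₂ = v₂ − v₂ₜ = 259.095 m/s ≈ 259.1 m/s
(c) ΔV_total = ΔV₁ + ΔV₂ = 738.17 m/s ≈ 738.2 m/s

Final answer:
(a) ΔV₁ = 479.1 m/s
(b) ΔV₂ = 259.1 m/s
(c) ΔV_total = 738.2 m/s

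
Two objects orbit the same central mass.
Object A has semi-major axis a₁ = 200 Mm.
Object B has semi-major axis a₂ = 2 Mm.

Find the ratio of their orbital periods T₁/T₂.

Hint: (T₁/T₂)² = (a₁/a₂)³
a₁ = 200 Mm = 2 × 10^8 m
a₂ = 2 Mm = 2 × 10^6 m
a₁/a₂ = 100
T₁/T₂ = (a₁/a₂)^(3/2) = (100)^1.5 = 1000

Final answer: T₁/T₂ = 1000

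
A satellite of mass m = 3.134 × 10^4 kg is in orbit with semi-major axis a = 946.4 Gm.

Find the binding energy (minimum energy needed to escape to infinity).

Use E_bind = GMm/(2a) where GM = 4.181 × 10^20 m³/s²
a = 946.4 Gm = 9.464 × 10^11 m
GM = 4.181 × 10^20 m³/s²
m = 3.134 × 10^4 kg
GMm = 4.181 × 10^20 × 31340 = 1.31033 × 10^25 m³·kg/s²
2a = 1.8928 × 10^12 m
E_bind = GMm/(2a) = 6.92268 × 10^12 J ≈ 6.923 TJ

Final answer: 6.923 TJ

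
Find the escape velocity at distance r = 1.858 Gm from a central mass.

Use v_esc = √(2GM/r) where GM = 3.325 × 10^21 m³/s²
r = 1.858 Gm = 1.858 × 10^9 m
GM = 3.325 × 10^21 m³/s²
2GM/r = 2 × (3.325 × 10^21) / (1.858 × 10^9) = 3.57912 × 10^12 m²/s²
v_esc = √(2GM/r) = 1.89186 × 10^6 m/s ≈ 1892 km/s

Final answer: 1892 km/s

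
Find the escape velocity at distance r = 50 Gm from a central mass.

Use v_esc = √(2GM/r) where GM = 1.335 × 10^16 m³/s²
r = 50 Gm = 5 × 10^10 m
GM = 1.335 × 10^16 m³/s²
2GM/r = 2 × (1.335 × 10^16) / (5 × 10^10) = 534000 m²/s²
v_esc = √(2GM/r) = 730.753 m/s ≈ 730.8 m/s

Final answer: 730.8 m/s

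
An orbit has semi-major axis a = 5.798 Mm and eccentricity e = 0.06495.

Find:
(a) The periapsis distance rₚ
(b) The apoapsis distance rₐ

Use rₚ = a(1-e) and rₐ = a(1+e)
a = 5.798 Mm = 5.798 × 10^6 m
e = 0.06495:  1 − e = 0.93505,  1 + e = 1.06495
(a) rₚ = a(1 − e) = 5.798 × 10^6 m × 0.93505 = 5.42142 × 10^6 m ≈ 5.421 Mm
(b) rₐ = a(1 + e) = 5.798 × 10^6 m × 1.06495 = 6.17458 × 10^6 m ≈ 6.175 Mm

Final answer:
(a) rₚ = 5.421 Mm
(b) rₐ = 6.175 Mm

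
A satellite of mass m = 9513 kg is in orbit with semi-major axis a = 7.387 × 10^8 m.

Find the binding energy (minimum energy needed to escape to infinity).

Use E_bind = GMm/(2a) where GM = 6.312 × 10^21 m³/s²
a = 7.387 × 10^8 m
GM = 6.312 × 10^21 m³/s²
m = 9513 kg
GMm = 6.312 × 10^21 × 9513 = 6.00461 × 10^25 m³·kg/s²
2a = 1.4774 × 10^9 m
E_bind = GMm/(2a) = 4.06431 × 10^16 J ≈ 40.64 PJ

Final answer: 40.64 PJ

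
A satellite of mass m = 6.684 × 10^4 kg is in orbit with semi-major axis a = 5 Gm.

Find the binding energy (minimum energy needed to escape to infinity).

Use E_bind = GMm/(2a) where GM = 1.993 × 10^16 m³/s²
a = 5 Gm = 5 × 10^9 m
GM = 1.993 × 10^16 m³/s²
m = 6.684 × 10^4 kg
GMm = 1.993 × 10^16 × 66840 = 1.33212 × 10^21 m³·kg/s²
2a = 1 × 10^10 m
E_bind = GMm/(2a) = 1.33212 × 10^11 J ≈ 133.2 GJ

Final answer: 133.2 GJ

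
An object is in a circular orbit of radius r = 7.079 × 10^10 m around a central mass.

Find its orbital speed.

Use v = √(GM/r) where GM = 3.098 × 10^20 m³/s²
r = 7.079 × 10^10 m
GM = 3.098 × 10^20 m³/s²
GM/r = (3.098 × 10^20) / (7.079 × 10^10) = 4.37632 × 10^9 m²/s²
v = √(GM/r) = 66153.8 m/s ≈ 66.15 km/s

Final answer: 66.15 km/s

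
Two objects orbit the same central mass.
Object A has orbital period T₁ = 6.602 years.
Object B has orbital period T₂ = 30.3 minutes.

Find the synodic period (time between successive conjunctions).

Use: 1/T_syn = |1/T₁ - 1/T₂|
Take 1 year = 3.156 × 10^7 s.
T₁ = 6.602 years = 2.08359 × 10^8 s
T₂ = 30.3 minutes = 1818 s
1/T₁ = 4.79941 × 10^-9 s⁻¹
1/T₂ = 0.000550055 s⁻¹
|1/T₁ − 1/T₂| = 0.00055005 s⁻¹
T_syn = 1 / |1/T₁ − 1/T₂| = 1818.02 s ≈ 30.3 minutes

Final answer: T_syn = 30.3 minutes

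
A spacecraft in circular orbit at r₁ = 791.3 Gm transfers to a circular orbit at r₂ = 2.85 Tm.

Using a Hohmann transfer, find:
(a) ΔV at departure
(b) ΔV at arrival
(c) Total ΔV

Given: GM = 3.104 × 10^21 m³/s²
r₁ = 791.3 Gm = 7.913 × 10^11 m
r₂ = 2.85 Tm = 2.85 × 10^12 m
GM = 3.104 × 10^21 m³/s²
Transfer ellipse: a_t = (r₁ + r₂)/2 = 1.82065 × 10^12 m
Circular speed at r₁: v₁ = √(GM/r₁) = 62631.1 m/s
Transfer speed at r₁ (periapsis): v₁ₜ = √(GM(2/r₁ − 1/a_t)) = 78360.9 m/s
(a) ΔV₁ = v₁ₜ − v₁ = 15729.8 m/s ≈ 15.73 km/s
Circular speed at r₂: v₂ = √(GM/r₂) = 33001.9 m/s
Transfer speed at r₂ (apoapsis): v₂ₜ = √(GM(2/r₂ − 1/a_t)) = 21756.8 m/s
(b) ΔV₂ = v₂ − v₂ₜ = 11245 m/s ≈ 11.25 km/s
(c) ΔV_total = ΔV₁ + ΔV₂ = 26974.8 m/s ≈ 26.97 km/s

Final answer:
(a) ΔV₁ = 15.73 km/s
(b) ΔV₂ = 11.25 km/s
(c) ΔV_total = 26.97 km/s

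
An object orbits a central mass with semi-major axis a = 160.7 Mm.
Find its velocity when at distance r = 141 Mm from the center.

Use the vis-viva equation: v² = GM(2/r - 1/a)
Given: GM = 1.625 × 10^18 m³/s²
a = 160.7 Mm = 1.607 × 10^8 m
r = 141 Mm = 1.41 × 10^8 m
GM = 1.625 × 10^18 m³/s²
2/r − 1/a = 1.41844 × 10^-8 − 6.22278 × 10^-9 = 7.96162 × 10^-9 m⁻¹
v² = GM (2/r − 1/a) = 1.29376 × 10^10 m²/s²
v = 113744 m/s ≈ 113.7 km/s

Final answer: 113.7 km/s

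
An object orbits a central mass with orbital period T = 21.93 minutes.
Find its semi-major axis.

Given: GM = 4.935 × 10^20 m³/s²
T = 21.93 minutes = 1315.8 s
GM = 4.935 × 10^20 m³/s²
Kepler's third law: a³ = GM T² / (4π²)
T² = 1.73133 × 10^6 s²
a³ = (4.935 × 10^20) × (1.73133 × 10^6) / (4π²) = 2.16425 × 10^25 m³
a = (a³)^(1/3) = 2.78678 × 10^8 m ≈ 278.7 Mm

Final answer: 278.7 Mm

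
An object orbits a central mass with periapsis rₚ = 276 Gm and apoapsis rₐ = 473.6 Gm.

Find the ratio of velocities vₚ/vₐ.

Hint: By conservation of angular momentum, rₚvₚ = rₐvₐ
rₚ = 276 Gm = 2.76 × 10^11 m
rₐ = 473.6 Gm = 4.736 × 10^11 m
rₚvₚ = rₐvₐ  ⇒  vₚ/vₐ = rₐ/rₚ
vₚ/vₐ = (4.736 × 10^11) / (2.76 × 10^11) = 1.71594

Final answer: vₚ/vₐ = 1.716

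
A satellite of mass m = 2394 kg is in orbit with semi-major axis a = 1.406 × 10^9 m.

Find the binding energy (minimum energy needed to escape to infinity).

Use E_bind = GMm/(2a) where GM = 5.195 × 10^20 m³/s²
a = 1.406 × 10^9 m
GM = 5.195 × 10^20 m³/s²
m = 2394 kg
GMm = 5.195 × 10^20 × 2394 = 1.24368 × 10^24 m³·kg/s²
2a = 2.812 × 10^9 m
E_bind = GMm/(2a) = 4.42277 × 10^14 J ≈ 442.3 TJ

Final answer: 442.3 TJ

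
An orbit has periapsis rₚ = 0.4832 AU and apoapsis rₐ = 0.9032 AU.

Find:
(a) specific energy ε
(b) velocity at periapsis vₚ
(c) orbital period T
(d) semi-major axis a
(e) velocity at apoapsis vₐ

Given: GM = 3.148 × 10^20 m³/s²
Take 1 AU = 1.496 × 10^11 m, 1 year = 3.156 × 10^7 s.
rₚ = 0.4832 AU = 7.22867 × 10^10 m
rₐ = 0.9032 AU = 1.35119 × 10^11 m
GM = 3.148 × 10^20 m³/s²
a = (rₚ + rₐ)/2 = 1.03703 × 10^11 m
e = (rₐ − rₚ)/(rₐ + rₚ) = (6.2832 × 10^10) / (2.07405 × 10^11) = 0.302943
(a) 2a = 2.07405 × 10^11 m;  ε = −GM/(2a) = -1.5178 × 10^9 J/kg ≈ -1.518 GJ/kg
(b) vₚ² = GM (2/rₚ − 1/a) = 3.148 × 10^20 × (2.76676 × 10^-11 − 9.64295 × 10^-12) = 5.67416 × 10^9 m²/s²;  vₚ = 75327 m/s ≈ 15.89 AU/year
(c) a³ = 1.11525 × 10^33 m³;  T = 2π √(a³/GM) = 2π × 1.88221 × 10^6 s = 1.18263 × 10^7 s ≈ 0.3747 years
(d) a = 1.03703 × 10^11 m ≈ 0.6932 AU
(e) vₐ² = GM (2/rₐ − 1/a) = 3.148 × 10^20 × (1.48018 × 10^-11 − 9.64295 × 10^-12) = 1.62401 × 10^9 m²/s²;  vₐ = 40299 m/s ≈ 8.502 AU/year

Final answer:
(a) specific energy ε = -1.518 GJ/kg
(b) velocity at periapsis vₚ = 15.89 AU/year
(c) orbital period T = 0.3747 years
(d) semi-major axis a = 0.6932 AU
(e) velocity at apoapsis vₐ = 8.502 AU/year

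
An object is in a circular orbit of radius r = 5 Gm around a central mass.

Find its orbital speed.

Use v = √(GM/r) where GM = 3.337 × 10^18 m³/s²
r = 5 Gm = 5 × 10^9 m
GM = 3.337 × 10^18 m³/s²
GM/r = (3.337 × 10^18) / (5 × 10^9) = 6.674 × 10^8 m²/s²
v = √(GM/r) = 25834.1 m/s ≈ 25.83 km/s

Final answer: 25.83 km/s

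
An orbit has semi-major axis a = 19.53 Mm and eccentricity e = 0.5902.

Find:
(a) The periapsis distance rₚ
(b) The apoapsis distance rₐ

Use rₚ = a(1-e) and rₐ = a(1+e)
a = 19.53 Mm = 1.953 × 10^7 m
e = 0.5902:  1 − e = 0.4098,  1 + e = 1.5902
(a) rₚ = a(1 − e) = 1.953 × 10^7 m × 0.4098 = 8.00339 × 10^6 m ≈ 8.003 Mm
(b) rₐ = a(1 + e) = 1.953 × 10^7 m × 1.5902 = 3.10566 × 10^7 m ≈ 31.06 Mm

Final answer:
(a) rₚ = 8.003 Mm
(b) rₐ = 31.06 Mm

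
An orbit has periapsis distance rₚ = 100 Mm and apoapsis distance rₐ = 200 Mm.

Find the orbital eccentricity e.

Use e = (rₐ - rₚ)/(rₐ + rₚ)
rₚ = 100 Mm = 1 × 10^8 m
rₐ = 200 Mm = 2 × 10^8 m
rₐ − rₚ = 1 × 10^8 m
rₐ + rₚ = 3 × 10^8 m
e = (rₐ − rₚ)/(rₐ + rₚ) = 0.333333

Final answer: e = 0.3333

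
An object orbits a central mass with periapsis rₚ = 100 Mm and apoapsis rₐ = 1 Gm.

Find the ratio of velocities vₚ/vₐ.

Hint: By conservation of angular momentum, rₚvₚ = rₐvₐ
rₚ = 100 Mm = 1 × 10^8 m
rₐ = 1 Gm = 1 × 10^9 m
rₚvₚ = rₐvₐ  ⇒  vₚ/vₐ = rₐ/rₚ
vₚ/vₐ = (1 × 10^9) / (1 × 10^8) = 10

Final answer: vₚ/vₐ = 10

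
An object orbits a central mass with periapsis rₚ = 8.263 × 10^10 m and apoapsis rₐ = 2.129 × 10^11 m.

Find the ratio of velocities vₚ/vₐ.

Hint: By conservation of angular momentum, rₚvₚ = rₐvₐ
rₚ = 8.263 × 10^10 m
rₐ = 2.129 × 10^11 m
rₚvₚ = rₐvₐ  ⇒  vₚ/vₐ = rₐ/rₚ
vₚ/vₐ = (2.129 × 10^11) / (8.263 × 10^10) = 2.57655

Final answer: vₚ/vₐ = 2.577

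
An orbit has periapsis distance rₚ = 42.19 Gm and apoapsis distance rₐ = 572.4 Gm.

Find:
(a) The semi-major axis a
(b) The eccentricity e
rₚ = 42.19 Gm = 4.219 × 10^10 m
rₐ = 572.4 Gm = 5.724 × 10^11 m
(a) a = (rₚ + rₐ)/2 = 3.07295 × 10^11 m ≈ 307.3 Gm
(b) e = (rₐ − rₚ)/(rₐ + rₚ) = (5.3021 × 10^11) / (6.1459 × 10^11) = 0.862705

Final answer:
(a) a = 307.3 Gm
(b) e = 0.8627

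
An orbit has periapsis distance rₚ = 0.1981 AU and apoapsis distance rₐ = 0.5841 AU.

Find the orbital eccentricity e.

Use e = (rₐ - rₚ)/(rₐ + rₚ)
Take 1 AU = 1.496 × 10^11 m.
rₚ = 0.1981 AU = 2.96358 × 10^10 m
rₐ = 0.5841 AU = 8.73814 × 10^10 m
rₐ − rₚ = 5.77456 × 10^10 m
rₐ + rₚ = 1.17017 × 10^11 m
e = (rₐ − rₚ)/(rₐ + rₚ) = 0.49348

Final answer: e = 0.4935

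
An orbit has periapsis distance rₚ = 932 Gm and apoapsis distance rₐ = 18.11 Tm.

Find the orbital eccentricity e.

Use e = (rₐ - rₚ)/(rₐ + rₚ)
rₚ = 932 Gm = 9.32 × 10^11 m
rₐ = 18.11 Tm = 1.811 × 10^13 m
rₐ − rₚ = 1.7178 × 10^13 m
rₐ + rₚ = 1.9042 × 10^13 m
e = (rₐ − rₚ)/(rₐ + rₚ) = 0.902111

Final answer: e = 0.9021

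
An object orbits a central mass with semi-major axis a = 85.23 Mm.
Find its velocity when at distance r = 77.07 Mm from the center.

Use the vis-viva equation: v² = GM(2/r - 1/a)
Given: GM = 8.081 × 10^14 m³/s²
a = 85.23 Mm = 8.523 × 10^7 m
r = 77.07 Mm = 7.707 × 10^7 m
GM = 8.081 × 10^14 m³/s²
2/r − 1/a = 2.59504 × 10^-8 − 1.1733 × 10^-8 = 1.42175 × 10^-8 m⁻¹
v² = GM (2/r − 1/a) = 1.14891 × 10^7 m²/s²
v = 3389.56 m/s ≈ 3.39 km/s

Final answer: 3.39 km/s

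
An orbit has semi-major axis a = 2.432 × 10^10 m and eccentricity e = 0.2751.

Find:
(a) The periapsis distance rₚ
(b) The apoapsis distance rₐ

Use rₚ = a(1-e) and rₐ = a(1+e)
a = 2.432 × 10^10 m
e = 0.2751:  1 − e = 0.7249,  1 + e = 1.2751
(a) rₚ = a(1 − e) = 2.432 × 10^10 m × 0.7249 = 1.76296 × 10^10 m ≈ 1.763 × 10^10 m
(b) rₐ = a(1 + e) = 2.432 × 10^10 m × 1.2751 = 3.10104 × 10^10 m ≈ 3.101 × 10^10 m

Final answer:
(a) rₚ = 1.763 × 10^10 m
(b) rₐ = 3.101 × 10^10 m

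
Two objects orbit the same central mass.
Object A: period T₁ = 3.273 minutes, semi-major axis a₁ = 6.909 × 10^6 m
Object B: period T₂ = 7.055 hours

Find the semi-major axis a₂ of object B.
T₁ = 3.273 minutes = 196.38 s
T₂ = 7.055 hours = 25398 s
a₁ = 6.909 × 10^6 m
Kepler's third law: (T₂/T₁)² = (a₂/a₁)³  ⇒  a₂ = a₁ (T₂/T₁)^(2/3)
T₂/T₁ = 129.331
(T₂/T₁)^(2/3) = 25.5742
a₂ = 6.909 × 10^6 m × 25.5742 = 1.76692 × 10^8 m ≈ 1.767 × 10^8 m

Final answer: a₂ = 1.767 × 10^8 m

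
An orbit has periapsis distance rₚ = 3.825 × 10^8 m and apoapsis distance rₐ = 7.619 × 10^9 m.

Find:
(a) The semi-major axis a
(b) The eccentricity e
rₚ = 3.825 × 10^8 m
rₐ = 7.619 × 10^9 m
(a) a = (rₚ + rₐ)/2 = 4.00075 × 10^9 m ≈ 4.001 × 10^9 m
(b) e = (rₐ − rₚ)/(rₐ + rₚ) = (7.2365 × 10^9) / (8.0015 × 10^9) = 0.904393

Final answer:
(a) a = 4.001 × 10^9 m
(b) e = 0.9044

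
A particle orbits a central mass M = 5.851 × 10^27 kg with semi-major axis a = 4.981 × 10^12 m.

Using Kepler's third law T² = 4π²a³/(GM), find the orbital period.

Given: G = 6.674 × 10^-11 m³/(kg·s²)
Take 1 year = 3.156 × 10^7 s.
M = 5.851 × 10^27 kg
GM = G × M = 6.674 × 10^-11 × 5.851 × 10^27 = 3.90496 × 10^17 m³/s²
a = 4.981 × 10^12 m
a³ = 1.2358 × 10^38 m³
T = 2π √(a³/GM) = 2π √((1.2358 × 10^38) / (3.90496 × 10^17)) = 2π × 1.77896 × 10^10 s
T = 1.11775 × 10^11 s ≈ 3542 years

Final answer: 3542 years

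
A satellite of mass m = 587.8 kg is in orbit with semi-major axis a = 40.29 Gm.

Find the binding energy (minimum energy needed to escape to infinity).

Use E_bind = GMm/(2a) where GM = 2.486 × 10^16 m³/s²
a = 40.29 Gm = 4.029 × 10^10 m
GM = 2.486 × 10^16 m³/s²
m = 587.8 kg
GMm = 2.486 × 10^16 × 587.8 = 1.46127 × 10^19 m³·kg/s²
2a = 8.058 × 10^10 m
E_bind = GMm/(2a) = 1.81344 × 10^8 J ≈ 181.3 MJ

Final answer: 181.3 MJ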